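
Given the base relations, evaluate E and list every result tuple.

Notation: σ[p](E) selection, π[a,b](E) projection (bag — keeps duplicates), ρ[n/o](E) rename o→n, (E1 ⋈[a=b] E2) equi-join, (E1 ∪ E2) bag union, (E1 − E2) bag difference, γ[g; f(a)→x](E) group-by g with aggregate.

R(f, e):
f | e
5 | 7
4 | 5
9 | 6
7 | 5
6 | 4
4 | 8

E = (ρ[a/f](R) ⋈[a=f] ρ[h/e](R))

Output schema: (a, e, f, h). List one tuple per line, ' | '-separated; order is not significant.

Row counts bottom-up:
  R → 6
  ρ[a/f](R) → 6
  R → 6
  ρ[h/e](R) → 6
  (ρ[a/f](R) ⋈[a=f] ρ[h/e](R)) → 8

== RESULT ==
a | e | f | h
4 | 5 | 4 | 5
4 | 5 | 4 | 8
4 | 8 | 4 | 5
4 | 8 | 4 | 8
5 | 7 | 5 | 7
6 | 4 | 6 | 4
7 | 5 | 7 | 5
9 | 6 | 9 | 6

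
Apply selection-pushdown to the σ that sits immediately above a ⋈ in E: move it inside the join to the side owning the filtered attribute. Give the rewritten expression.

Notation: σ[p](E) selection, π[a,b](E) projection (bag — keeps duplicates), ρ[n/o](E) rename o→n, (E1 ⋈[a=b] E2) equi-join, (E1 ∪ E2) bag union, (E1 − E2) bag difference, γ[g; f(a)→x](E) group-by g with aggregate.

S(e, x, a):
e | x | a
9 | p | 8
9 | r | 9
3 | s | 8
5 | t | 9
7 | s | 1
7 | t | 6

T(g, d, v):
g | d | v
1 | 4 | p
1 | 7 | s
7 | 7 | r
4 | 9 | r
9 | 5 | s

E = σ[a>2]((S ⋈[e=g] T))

σ filters on a, owned by the left side.
E' = (σ[a>2](S) ⋈[e=g] T)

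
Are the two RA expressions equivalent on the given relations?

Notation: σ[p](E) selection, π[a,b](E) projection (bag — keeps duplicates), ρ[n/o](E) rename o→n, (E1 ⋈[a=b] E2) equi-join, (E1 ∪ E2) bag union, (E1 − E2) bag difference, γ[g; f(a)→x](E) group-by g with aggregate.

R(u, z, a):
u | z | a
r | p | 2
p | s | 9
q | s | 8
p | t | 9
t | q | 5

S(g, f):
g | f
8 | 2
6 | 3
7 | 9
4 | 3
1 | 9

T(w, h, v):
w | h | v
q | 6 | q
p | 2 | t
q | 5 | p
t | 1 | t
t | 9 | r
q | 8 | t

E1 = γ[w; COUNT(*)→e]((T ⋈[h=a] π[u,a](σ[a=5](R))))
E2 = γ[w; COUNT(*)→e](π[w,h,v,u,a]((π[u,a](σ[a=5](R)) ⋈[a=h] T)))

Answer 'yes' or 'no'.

E1 subexpression sizes:
  T → 6
  R → 5
  σ[a=5](R) → 1
  π[u,a](σ[a=5](R)) → 1
  (T ⋈[h=a] π[u,a](σ[a=5](R))) → 1
  γ[w; COUNT(*)→e]((T ⋈[h=a] π[u,a](σ[a=5](R)))) → 1
E2 subexpression sizes:
  R → 5
  σ[a=5](R) → 1
  π[u,a](σ[a=5](R)) → 1
  T → 6
  (π[u,a](σ[a=5](R)) ⋈[a=h] T) → 1
  π[w,h,v,u,a]((π[u,a](σ[a=5](R)) ⋈[a=h] T)) → 1
  γ[w; COUNT(*)→e](π[w,h,v,u,a]((π[u,a](σ[a=5](R)) ⋈[a=h] T))) → 1

E1 and E2 produce the same multiset:
w | e
q | 1

yes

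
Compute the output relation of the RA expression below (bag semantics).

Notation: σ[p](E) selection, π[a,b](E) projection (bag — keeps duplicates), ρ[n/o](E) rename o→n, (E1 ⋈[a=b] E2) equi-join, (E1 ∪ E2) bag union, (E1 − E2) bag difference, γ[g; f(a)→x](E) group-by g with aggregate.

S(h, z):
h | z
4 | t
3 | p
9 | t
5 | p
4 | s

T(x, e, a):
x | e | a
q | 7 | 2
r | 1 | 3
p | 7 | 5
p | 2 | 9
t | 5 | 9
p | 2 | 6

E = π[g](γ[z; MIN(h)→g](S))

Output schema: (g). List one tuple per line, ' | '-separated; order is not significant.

Subexpression sizes:
  S → 5
  γ[z; MIN(h)→g](S) → 3
  π[g](γ[z; MIN(h)→g](S)) → 3

== RESULT ==
g
3
4
4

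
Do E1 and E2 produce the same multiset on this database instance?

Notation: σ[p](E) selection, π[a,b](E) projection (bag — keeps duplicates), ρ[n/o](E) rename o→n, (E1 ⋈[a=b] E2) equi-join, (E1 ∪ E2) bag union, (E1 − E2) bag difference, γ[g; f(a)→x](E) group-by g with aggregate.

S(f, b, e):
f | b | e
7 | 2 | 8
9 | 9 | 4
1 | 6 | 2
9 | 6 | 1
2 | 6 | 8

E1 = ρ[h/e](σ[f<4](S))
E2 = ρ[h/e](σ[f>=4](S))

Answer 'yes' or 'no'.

E1 row counts bottom-up:
  S → 5
  σ[f<4](S) → 2
  ρ[h/e](σ[f<4](S)) → 2
E2 row counts bottom-up:
  S → 5
  σ[f>=4](S) → 3
  ρ[h/e](σ[f>=4](S)) → 3

E1 result:
f | b | h
1 | 6 | 2
2 | 6 | 8
E2 result:
f | b | h
7 | 2 | 8
9 | 6 | 1
9 | 9 | 4
Witness: (9, 6, 1) appears 0× in E1 but 1× in E2.

no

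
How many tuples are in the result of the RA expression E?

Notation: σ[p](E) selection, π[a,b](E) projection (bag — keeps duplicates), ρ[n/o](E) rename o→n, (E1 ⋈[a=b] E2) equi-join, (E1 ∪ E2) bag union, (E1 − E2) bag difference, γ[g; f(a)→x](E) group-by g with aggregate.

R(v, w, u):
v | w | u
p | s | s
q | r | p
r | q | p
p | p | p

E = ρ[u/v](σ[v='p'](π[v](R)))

Subexpression sizes:
  R → 4
  π[v](R) → 4
  σ[v='p'](π[v](R)) → 2
  ρ[u/v](σ[v='p'](π[v](R))) → 2

|E| = 2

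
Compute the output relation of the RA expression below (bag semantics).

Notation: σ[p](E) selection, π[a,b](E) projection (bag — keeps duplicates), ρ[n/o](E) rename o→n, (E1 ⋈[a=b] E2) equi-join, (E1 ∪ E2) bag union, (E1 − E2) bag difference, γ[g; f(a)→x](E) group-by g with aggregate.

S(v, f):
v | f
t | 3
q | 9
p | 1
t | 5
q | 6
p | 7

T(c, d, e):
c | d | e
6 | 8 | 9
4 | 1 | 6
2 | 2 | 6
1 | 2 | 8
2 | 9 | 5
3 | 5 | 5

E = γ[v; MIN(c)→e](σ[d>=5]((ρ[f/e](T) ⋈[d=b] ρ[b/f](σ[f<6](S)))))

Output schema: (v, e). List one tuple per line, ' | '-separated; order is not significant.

Subexpression sizes:
  T → 6
  ρ[f/e](T) → 6
  S → 6
  σ[f<6](S) → 3
  ρ[b/f](σ[f<6](S)) → 3
  (ρ[f/e](T) ⋈[d=b] ρ[b/f](σ[f<6](S))) → 2
  σ[d>=5]((ρ[f/e](T) ⋈[d=b] ρ[b/f](σ[f<6](S)))) → 1
  γ[v; MIN(c)→e](σ[d>=5]((ρ[f/e](T) ⋈[d=b] ρ[b/f](σ[f<6](S))))) → 1

== RESULT ==
v | e
t | 3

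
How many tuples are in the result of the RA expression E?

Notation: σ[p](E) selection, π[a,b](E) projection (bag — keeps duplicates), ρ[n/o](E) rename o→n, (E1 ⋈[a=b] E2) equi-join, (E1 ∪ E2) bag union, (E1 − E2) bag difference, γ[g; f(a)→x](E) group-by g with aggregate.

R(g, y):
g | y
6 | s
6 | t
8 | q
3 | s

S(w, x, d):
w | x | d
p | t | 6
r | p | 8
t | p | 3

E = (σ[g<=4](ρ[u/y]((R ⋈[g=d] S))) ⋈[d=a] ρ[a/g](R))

Stepwise |·|:
  R → 4
  S → 3
  (R ⋈[g=d] S) → 4
  ρ[u/y]((R ⋈[g=d] S)) → 4
  σ[g<=4](ρ[u/y]((R ⋈[g=d] S))) → 1
  R → 4
  ρ[a/g](R) → 4
  (σ[g<=4](ρ[u/y]((R ⋈[g=d] S))) ⋈[d=a] ρ[a/g](R)) → 1

|E| = 1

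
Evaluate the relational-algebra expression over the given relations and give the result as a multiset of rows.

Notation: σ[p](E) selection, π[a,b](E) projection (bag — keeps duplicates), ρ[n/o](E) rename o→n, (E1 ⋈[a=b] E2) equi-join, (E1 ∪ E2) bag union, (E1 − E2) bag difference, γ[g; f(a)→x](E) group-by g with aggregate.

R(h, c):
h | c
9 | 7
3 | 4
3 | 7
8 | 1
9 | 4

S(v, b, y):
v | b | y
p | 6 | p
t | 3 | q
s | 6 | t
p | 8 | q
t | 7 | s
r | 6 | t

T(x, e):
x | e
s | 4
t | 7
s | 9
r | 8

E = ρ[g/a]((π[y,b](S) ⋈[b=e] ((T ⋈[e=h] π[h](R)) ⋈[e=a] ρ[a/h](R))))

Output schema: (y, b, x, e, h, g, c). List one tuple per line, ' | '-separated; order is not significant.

Stepwise |·|:
  S → 6
  π[y,b](S) → 6
  T → 4
  R → 5
  π[h](R) → 5
  (T ⋈[e=h] π[h](R)) → 3
  R → 5
  ρ[a/h](R) → 5
  ((T ⋈[e=h] π[h](R)) ⋈[e=a] ρ[a/h](R)) → 5
  (π[y,b](S) ⋈[b=e] ((T ⋈[e=h] π[h](R)) ⋈[e=a] ρ[a/h](R))) → 1
  ρ[g/a]((π[y,b](S) ⋈[b=e] ((T ⋈[e=h] π[h](R)) ⋈[e=a] ρ[a/h](R)))) → 1

== RESULT ==
y | b | x | e | h | g | c
q | 8 | r | 8 | 8 | 8 | 1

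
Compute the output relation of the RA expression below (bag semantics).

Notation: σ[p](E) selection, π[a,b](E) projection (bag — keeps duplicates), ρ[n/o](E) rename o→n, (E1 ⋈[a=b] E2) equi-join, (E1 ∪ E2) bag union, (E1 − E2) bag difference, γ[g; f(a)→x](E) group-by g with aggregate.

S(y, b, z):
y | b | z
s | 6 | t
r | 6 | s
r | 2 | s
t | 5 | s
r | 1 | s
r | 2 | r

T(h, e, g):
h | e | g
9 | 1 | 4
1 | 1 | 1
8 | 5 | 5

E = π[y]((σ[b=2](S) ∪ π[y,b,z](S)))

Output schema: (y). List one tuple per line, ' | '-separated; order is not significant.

Per-node cardinality:
  S → 6
  σ[b=2](S) → 2
  S → 6
  π[y,b,z](S) → 6
  (σ[b=2](S) ∪ π[y,b,z](S)) → 8
  π[y]((σ[b=2](S) ∪ π[y,b,z](S))) → 8

== RESULT ==
y
r
r
r
r
r
r
s
t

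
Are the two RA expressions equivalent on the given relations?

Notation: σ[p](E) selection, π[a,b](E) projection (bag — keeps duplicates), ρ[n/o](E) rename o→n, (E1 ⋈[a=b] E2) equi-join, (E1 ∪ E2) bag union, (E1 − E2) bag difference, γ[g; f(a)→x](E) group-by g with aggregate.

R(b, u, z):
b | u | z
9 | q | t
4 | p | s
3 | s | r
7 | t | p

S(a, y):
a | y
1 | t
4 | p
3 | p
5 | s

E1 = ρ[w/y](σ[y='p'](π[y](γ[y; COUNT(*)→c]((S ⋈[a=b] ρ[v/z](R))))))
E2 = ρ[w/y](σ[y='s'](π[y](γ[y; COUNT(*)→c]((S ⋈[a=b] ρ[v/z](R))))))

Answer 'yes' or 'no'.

E1 row counts bottom-up:
  S → 4
  R → 4
  ρ[v/z](R) → 4
  (S ⋈[a=b] ρ[v/z](R)) → 2
  γ[y; COUNT(*)→c]((S ⋈[a=b] ρ[v/z](R))) → 1
  π[y](γ[y; COUNT(*)→c]((S ⋈[a=b] ρ[v/z](R)))) → 1
  σ[y='p'](π[y](γ[y; COUNT(*)→c]((S ⋈[a=b] ρ[v/z](R))))) → 1
  ρ[w/y](σ[y='p'](π[y](γ[y; COUNT(*)→c]((S ⋈[a=b] ρ[v/z](R)))))) → 1
E2 row counts bottom-up:
  S → 4
  R → 4
  ρ[v/z](R) → 4
  (S ⋈[a=b] ρ[v/z](R)) → 2
  γ[y; COUNT(*)→c]((S ⋈[a=b] ρ[v/z](R))) → 1
  π[y](γ[y; COUNT(*)→c]((S ⋈[a=b] ρ[v/z](R)))) → 1
  σ[y='s'](π[y](γ[y; COUNT(*)→c]((S ⋈[a=b] ρ[v/z](R))))) → 0
  ρ[w/y](σ[y='s'](π[y](γ[y; COUNT(*)→c]((S ⋈[a=b] ρ[v/z](R)))))) → 0

E1 result:
w
p
E2 result:
w
(0 rows)
Witness: ('p',) appears 1× in E1 but 0× in E2.

no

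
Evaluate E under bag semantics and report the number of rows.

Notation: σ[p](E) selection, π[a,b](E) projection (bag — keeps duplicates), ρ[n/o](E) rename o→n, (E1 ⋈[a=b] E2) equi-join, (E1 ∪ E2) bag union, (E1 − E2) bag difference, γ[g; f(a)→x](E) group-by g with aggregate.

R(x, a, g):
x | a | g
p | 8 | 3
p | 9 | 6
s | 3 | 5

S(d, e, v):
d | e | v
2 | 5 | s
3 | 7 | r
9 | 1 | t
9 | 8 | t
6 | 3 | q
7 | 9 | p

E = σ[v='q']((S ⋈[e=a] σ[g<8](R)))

Row counts bottom-up:
  S → 6
  R → 3
  σ[g<8](R) → 3
  (S ⋈[e=a] σ[g<8](R)) → 3
  σ[v='q']((S ⋈[e=a] σ[g<8](R))) → 1

|E| = 1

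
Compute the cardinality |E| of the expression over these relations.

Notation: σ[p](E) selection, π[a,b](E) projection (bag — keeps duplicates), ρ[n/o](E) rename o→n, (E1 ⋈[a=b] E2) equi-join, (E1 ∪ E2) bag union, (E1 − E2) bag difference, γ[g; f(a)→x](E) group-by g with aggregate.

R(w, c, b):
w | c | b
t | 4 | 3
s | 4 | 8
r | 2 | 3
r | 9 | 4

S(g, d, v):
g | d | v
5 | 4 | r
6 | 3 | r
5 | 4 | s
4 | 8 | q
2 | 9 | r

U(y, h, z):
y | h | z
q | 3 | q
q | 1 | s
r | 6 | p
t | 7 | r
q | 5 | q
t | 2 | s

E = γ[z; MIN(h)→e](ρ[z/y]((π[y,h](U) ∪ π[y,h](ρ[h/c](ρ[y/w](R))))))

Per-node cardinality:
  U → 6
  π[y,h](U) → 6
  R → 4
  ρ[y/w](R) → 4
  ρ[h/c](ρ[y/w](R)) → 4
  π[y,h](ρ[h/c](ρ[y/w](R))) → 4
  (π[y,h](U) ∪ π[y,h](ρ[h/c](ρ[y/w](R)))) → 10
  ρ[z/y]((π[y,h](U) ∪ π[y,h](ρ[h/c](ρ[y/w](R))))) → 10
  γ[z; MIN(h)→e](ρ[z/y]((π[y,h](U) ∪ π[y,h](ρ[h/c](ρ[y/w](R)))))) → 4

|E| = 4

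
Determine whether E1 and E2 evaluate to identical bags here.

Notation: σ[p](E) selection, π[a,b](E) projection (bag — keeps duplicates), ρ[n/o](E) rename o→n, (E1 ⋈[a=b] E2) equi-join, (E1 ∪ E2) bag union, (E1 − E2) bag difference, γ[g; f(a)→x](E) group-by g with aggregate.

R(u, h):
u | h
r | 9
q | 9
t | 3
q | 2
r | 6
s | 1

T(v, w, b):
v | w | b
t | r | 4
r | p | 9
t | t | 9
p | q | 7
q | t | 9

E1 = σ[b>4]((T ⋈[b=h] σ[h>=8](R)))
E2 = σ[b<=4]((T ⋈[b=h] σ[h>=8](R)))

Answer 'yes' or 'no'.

E1 stepwise |·|:
  T → 5
  R → 6
  σ[h>=8](R) → 2
  (T ⋈[b=h] σ[h>=8](R)) → 6
  σ[b>4]((T ⋈[b=h] σ[h>=8](R))) → 6
E2 stepwise |·|:
  T → 5
  R → 6
  σ[h>=8](R) → 2
  (T ⋈[b=h] σ[h>=8](R)) → 6
  σ[b<=4]((T ⋈[b=h] σ[h>=8](R))) → 0

E1 result:
v | w | b | u | h
q | t | 9 | q | 9
q | t | 9 | r | 9
r | p | 9 | q | 9
r | p | 9 | r | 9
t | t | 9 | q | 9
t | t | 9 | r | 9
E2 result:
v | w | b | u | h
(0 rows)
Witness: ('r', 'p', 9, 'q', 9) appears 1× in E1 but 0× in E2.

no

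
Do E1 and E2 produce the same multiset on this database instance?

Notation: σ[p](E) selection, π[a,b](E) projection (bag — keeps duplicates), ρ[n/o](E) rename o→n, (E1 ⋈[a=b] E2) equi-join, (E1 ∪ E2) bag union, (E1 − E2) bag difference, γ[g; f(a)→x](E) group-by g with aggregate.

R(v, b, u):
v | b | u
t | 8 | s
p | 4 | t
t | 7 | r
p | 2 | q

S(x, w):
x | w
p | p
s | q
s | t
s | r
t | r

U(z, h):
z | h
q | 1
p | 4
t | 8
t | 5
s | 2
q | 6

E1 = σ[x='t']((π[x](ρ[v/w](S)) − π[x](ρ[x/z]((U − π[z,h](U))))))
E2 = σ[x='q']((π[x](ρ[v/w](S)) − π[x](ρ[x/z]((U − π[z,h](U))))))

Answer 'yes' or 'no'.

E1 stepwise |·|:
  S → 5
  ρ[v/w](S) → 5
  π[x](ρ[v/w](S)) → 5
  U → 6
  U → 6
  π[z,h](U) → 6
  (U − π[z,h](U)) → 0
  ρ[x/z]((U − π[z,h](U))) → 0
  π[x](ρ[x/z]((U − π[z,h](U)))) → 0
  (π[x](ρ[v/w](S)) − π[x](ρ[x/z]((U − π[z,h](U))))) → 5
  σ[x='t']((π[x](ρ[v/w](S)) − π[x](ρ[x/z]((U − π[z,h](U)))))) → 1
E2 stepwise |·|:
  S → 5
  ρ[v/w](S) → 5
  π[x](ρ[v/w](S)) → 5
  U → 6
  U → 6
  π[z,h](U) → 6
  (U − π[z,h](U)) → 0
  ρ[x/z]((U − π[z,h](U))) → 0
  π[x](ρ[x/z]((U − π[z,h](U)))) → 0
  (π[x](ρ[v/w](S)) − π[x](ρ[x/z]((U − π[z,h](U))))) → 5
  σ[x='q']((π[x](ρ[v/w](S)) − π[x](ρ[x/z]((U − π[z,h](U)))))) → 0

E1 result:
x
t
E2 result:
x
(0 rows)
Witness: ('t',) appears 1× in E1 but 0× in E2.

no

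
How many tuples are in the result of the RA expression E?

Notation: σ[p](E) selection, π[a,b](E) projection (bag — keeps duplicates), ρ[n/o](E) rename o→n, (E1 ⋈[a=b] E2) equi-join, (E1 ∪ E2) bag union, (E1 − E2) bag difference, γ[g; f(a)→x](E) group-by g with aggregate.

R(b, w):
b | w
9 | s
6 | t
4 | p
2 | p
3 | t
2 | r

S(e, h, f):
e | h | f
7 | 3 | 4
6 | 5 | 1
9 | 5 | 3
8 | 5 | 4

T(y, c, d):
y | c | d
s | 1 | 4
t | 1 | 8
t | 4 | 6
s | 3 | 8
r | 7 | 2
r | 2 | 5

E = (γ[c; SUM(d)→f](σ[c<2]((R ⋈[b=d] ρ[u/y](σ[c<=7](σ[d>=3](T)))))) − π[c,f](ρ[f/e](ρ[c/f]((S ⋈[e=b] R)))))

Per-node cardinality:
  R → 6
  T → 6
  σ[d>=3](T) → 5
  σ[c<=7](σ[d>=3](T)) → 5
  ρ[u/y](σ[c<=7](σ[d>=3](T))) → 5
  (R ⋈[b=d] ρ[u/y](σ[c<=7](σ[d>=3](T)))) → 2
  σ[c<2]((R ⋈[b=d] ρ[u/y](σ[c<=7](σ[d>=3](T))))) → 1
  γ[c; SUM(d)→f](σ[c<2]((R ⋈[b=d] ρ[u/y](σ[c<=7](σ[d>=3](T)))))) → 1
  S → 4
  R → 6
  (S ⋈[e=b] R) → 2
  ρ[c/f]((S ⋈[e=b] R)) → 2
  ρ[f/e](ρ[c/f]((S ⋈[e=b] R))) → 2
  π[c,f](ρ[f/e](ρ[c/f]((S ⋈[e=b] R)))) → 2
  (γ[c; SUM(d)→f](σ[c<2]((R ⋈[b=d] ρ[u/y](σ[c<=7](σ[d>=3](T)))))) − π[c,f](ρ[f/e](ρ[c/f]((S ⋈[e=b] R))))) → 1

|E| = 1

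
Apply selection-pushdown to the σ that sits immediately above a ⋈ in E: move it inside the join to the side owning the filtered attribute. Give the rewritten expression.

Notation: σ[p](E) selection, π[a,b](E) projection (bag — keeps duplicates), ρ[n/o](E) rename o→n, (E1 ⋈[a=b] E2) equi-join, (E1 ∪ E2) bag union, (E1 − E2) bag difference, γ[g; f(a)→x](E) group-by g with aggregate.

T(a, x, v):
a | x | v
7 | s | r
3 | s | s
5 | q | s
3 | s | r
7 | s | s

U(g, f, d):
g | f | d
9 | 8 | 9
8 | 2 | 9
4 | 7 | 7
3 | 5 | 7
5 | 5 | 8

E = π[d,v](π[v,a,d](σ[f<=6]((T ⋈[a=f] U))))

σ filters on f, owned by the right side.
E' = π[d,v](π[v,a,d]((T ⋈[a=f] σ[f<=6](U))))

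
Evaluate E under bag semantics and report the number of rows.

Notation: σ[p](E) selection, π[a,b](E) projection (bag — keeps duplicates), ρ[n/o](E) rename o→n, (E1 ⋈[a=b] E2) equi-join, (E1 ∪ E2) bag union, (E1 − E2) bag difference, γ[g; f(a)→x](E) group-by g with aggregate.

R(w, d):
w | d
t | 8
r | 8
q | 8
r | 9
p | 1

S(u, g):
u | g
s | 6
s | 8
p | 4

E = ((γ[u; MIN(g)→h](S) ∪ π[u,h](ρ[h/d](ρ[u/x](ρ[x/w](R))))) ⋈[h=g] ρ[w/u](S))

Per-node cardinality:
  S → 3
  γ[u; MIN(g)→h](S) → 2
  R → 5
  ρ[x/w](R) → 5
  ρ[u/x](ρ[x/w](R)) → 5
  ρ[h/d](ρ[u/x](ρ[x/w](R))) → 5
  π[u,h](ρ[h/d](ρ[u/x](ρ[x/w](R)))) → 5
  (γ[u; MIN(g)→h](S) ∪ π[u,h](ρ[h/d](ρ[u/x](ρ[x/w](R))))) → 7
  S → 3
  ρ[w/u](S) → 3
  ((γ[u; MIN(g)→h](S) ∪ π[u,h](ρ[h/d](ρ[u/x](ρ[x/w](R))))) ⋈[h=g] ρ[w/u](S)) → 5

|E| = 5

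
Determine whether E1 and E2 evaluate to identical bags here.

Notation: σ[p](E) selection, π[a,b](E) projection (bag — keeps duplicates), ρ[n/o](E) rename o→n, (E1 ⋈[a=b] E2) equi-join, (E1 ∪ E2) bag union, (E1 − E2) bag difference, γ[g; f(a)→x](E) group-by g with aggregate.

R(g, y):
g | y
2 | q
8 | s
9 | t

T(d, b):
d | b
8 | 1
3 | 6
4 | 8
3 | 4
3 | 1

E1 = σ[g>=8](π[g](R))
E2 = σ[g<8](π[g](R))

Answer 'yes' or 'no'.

E1 per-node cardinality:
  R → 3
  π[g](R) → 3
  σ[g>=8](π[g](R)) → 2
E2 per-node cardinality:
  R → 3
  π[g](R) → 3
  σ[g<8](π[g](R)) → 1

E1 result:
g
8
9
E2 result:
g
2
Witness: (8,) appears 1× in E1 but 0× in E2.

no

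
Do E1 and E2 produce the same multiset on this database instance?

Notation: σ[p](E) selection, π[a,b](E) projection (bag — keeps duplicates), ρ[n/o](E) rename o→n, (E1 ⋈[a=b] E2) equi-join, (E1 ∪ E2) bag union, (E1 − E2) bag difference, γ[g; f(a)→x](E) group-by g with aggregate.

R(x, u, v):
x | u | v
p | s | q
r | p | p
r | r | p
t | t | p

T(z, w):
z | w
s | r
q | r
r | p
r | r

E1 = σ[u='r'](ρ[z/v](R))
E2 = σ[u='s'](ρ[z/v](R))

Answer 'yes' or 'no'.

E1 subexpression sizes:
  R → 4
  ρ[z/v](R) → 4
  σ[u='r'](ρ[z/v](R)) → 1
E2 subexpression sizes:
  R → 4
  ρ[z/v](R) → 4
  σ[u='s'](ρ[z/v](R)) → 1

E1 result:
x | u | z
r | r | p
E2 result:
x | u | z
p | s | q
Witness: ('p', 's', 'q') appears 0× in E1 but 1× in E2.

no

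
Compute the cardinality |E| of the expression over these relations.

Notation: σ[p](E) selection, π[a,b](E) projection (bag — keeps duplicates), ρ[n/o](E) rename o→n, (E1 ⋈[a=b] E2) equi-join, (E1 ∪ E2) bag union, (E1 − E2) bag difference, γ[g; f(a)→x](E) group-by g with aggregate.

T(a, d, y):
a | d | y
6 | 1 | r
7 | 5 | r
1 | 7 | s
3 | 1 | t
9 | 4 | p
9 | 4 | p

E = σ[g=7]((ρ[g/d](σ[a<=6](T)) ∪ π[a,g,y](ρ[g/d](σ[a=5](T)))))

Stepwise |·|:
  T → 6
  σ[a<=6](T) → 3
  ρ[g/d](σ[a<=6](T)) → 3
  T → 6
  σ[a=5](T) → 0
  ρ[g/d](σ[a=5](T)) → 0
  π[a,g,y](ρ[g/d](σ[a=5](T))) → 0
  (ρ[g/d](σ[a<=6](T)) ∪ π[a,g,y](ρ[g/d](σ[a=5](T)))) → 3
  σ[g=7]((ρ[g/d](σ[a<=6](T)) ∪ π[a,g,y](ρ[g/d](σ[a=5](T))))) → 1

|E| = 1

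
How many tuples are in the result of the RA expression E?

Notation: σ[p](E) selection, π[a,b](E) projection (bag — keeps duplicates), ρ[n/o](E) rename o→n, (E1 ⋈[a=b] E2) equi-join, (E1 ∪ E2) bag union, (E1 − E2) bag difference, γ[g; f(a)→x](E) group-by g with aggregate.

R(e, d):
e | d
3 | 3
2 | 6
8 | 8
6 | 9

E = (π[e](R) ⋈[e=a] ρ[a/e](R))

Subexpression sizes:
  R → 4
  π[e](R) → 4
  R → 4
  ρ[a/e](R) → 4
  (π[e](R) ⋈[e=a] ρ[a/e](R)) → 4

|E| = 4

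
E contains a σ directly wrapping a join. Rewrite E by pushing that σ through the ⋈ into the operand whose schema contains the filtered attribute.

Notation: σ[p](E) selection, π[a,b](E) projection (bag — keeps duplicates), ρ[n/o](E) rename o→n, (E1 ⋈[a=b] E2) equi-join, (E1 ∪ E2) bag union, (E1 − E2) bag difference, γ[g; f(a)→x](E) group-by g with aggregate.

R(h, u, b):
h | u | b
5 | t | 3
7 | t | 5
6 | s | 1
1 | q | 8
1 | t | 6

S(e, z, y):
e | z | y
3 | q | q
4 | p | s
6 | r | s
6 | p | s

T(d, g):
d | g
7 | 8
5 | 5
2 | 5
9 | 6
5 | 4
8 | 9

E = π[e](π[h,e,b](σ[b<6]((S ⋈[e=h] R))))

σ filters on b, owned by the right side.
E' = π[e](π[h,e,b]((S ⋈[e=h] σ[b<6](R))))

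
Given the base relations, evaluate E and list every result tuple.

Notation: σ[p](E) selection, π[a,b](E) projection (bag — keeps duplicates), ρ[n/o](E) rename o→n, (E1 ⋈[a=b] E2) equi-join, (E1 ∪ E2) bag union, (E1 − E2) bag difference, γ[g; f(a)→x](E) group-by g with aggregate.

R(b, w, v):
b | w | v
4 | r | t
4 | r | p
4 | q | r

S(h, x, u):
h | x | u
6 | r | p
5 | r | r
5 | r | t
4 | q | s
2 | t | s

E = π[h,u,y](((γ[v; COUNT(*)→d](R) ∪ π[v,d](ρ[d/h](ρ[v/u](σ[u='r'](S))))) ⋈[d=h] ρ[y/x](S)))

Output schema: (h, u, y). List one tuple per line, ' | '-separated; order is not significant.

Stepwise |·|:
  R → 3
  γ[v; COUNT(*)→d](R) → 3
  S → 5
  σ[u='r'](S) → 1
  ρ[v/u](σ[u='r'](S)) → 1
  ρ[d/h](ρ[v/u](σ[u='r'](S))) → 1
  π[v,d](ρ[d/h](ρ[v/u](σ[u='r'](S)))) → 1
  (γ[v; COUNT(*)→d](R) ∪ π[v,d](ρ[d/h](ρ[v/u](σ[u='r'](S))))) → 4
  S → 5
  ρ[y/x](S) → 5
  ((γ[v; COUNT(*)→d](R) ∪ π[v,d](ρ[d/h](ρ[v/u](σ[u='r'](S))))) ⋈[d=h] ρ[y/x](S)) → 2
  π[h,u,y](((γ[v; COUNT(*)→d](R) ∪ π[v,d](ρ[d/h](ρ[v/u](σ[u='r'](S))))) ⋈[d=h] ρ[y/x](S))) → 2

== RESULT ==
h | u | y
5 | r | r
5 | t | r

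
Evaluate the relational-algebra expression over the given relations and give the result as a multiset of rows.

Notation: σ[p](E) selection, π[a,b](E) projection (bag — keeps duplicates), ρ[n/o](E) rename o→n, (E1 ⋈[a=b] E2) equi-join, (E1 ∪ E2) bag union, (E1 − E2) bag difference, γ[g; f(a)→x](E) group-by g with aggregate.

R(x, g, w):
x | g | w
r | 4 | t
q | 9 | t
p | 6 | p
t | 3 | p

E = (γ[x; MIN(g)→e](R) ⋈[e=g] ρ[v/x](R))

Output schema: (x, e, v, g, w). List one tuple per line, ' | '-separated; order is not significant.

Row counts bottom-up:
  R → 4
  γ[x; MIN(g)→e](R) → 4
  R → 4
  ρ[v/x](R) → 4
  (γ[x; MIN(g)→e](R) ⋈[e=g] ρ[v/x](R)) → 4

== RESULT ==
x | e | v | g | w
p | 6 | p | 6 | p
q | 9 | q | 9 | t
r | 4 | r | 4 | t
t | 3 | t | 3 | p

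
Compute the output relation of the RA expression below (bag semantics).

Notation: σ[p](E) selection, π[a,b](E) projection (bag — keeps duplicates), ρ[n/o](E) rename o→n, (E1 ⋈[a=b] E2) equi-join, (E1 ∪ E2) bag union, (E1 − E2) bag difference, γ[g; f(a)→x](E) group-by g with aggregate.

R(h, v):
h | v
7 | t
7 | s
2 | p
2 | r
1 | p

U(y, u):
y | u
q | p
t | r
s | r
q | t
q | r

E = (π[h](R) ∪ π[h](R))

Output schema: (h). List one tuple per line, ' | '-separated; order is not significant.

Per-node cardinality:
  R → 5
  π[h](R) → 5
  R → 5
  π[h](R) → 5
  (π[h](R) ∪ π[h](R)) → 10

== RESULT ==
h
1
1
2
2
2
2
7
7
7
7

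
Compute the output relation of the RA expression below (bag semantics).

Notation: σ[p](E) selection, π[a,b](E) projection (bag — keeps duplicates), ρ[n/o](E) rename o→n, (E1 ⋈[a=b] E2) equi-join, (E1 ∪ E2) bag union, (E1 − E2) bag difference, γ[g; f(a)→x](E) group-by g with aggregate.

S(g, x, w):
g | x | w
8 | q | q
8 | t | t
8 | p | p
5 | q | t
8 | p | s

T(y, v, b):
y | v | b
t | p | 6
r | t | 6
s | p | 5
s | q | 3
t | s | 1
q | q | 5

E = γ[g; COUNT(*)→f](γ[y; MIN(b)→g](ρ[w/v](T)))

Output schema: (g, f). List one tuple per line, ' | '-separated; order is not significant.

Row counts bottom-up:
  T → 6
  ρ[w/v](T) → 6
  γ[y; MIN(b)→g](ρ[w/v](T)) → 4
  γ[g; COUNT(*)→f](γ[y; MIN(b)→g](ρ[w/v](T))) → 4

== RESULT ==
g | f
1 | 1
3 | 1
5 | 1
6 | 1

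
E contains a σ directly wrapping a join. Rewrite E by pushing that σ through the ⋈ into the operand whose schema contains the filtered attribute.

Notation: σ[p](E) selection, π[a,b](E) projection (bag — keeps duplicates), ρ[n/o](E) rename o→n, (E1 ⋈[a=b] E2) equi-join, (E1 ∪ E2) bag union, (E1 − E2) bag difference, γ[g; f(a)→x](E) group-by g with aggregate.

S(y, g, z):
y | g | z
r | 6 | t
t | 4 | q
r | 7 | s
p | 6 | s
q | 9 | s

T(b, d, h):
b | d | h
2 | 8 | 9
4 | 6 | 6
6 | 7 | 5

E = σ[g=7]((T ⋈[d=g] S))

σ filters on g, owned by the right side.
E' = (T ⋈[d=g] σ[g=7](S))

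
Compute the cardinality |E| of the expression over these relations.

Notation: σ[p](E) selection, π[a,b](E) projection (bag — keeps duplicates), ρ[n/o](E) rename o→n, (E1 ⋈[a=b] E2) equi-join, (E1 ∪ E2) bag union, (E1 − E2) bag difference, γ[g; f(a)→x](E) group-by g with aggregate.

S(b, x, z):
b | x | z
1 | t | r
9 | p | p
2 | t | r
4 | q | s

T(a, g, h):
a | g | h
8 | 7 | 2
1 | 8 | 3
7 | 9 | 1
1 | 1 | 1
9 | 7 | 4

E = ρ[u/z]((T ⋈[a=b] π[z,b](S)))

Subexpression sizes:
  T → 5
  S → 4
  π[z,b](S) → 4
  (T ⋈[a=b] π[z,b](S)) → 3
  ρ[u/z]((T ⋈[a=b] π[z,b](S))) → 3

|E| = 3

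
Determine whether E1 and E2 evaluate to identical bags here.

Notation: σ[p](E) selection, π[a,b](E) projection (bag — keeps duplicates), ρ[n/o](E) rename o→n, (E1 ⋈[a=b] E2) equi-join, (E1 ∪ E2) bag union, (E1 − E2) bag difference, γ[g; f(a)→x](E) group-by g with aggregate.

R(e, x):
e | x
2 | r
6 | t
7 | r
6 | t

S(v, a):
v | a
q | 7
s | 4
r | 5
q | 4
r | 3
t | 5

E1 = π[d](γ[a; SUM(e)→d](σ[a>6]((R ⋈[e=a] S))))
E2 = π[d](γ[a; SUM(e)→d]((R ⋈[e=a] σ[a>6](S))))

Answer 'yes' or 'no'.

E1 stepwise |·|:
  R → 4
  S → 6
  (R ⋈[e=a] S) → 1
  σ[a>6]((R ⋈[e=a] S)) → 1
  γ[a; SUM(e)→d](σ[a>6]((R ⋈[e=a] S))) → 1
  π[d](γ[a; SUM(e)→d](σ[a>6]((R ⋈[e=a] S)))) → 1
E2 stepwise |·|:
  R → 4
  S → 6
  σ[a>6](S) → 1
  (R ⋈[e=a] σ[a>6](S)) → 1
  γ[a; SUM(e)→d]((R ⋈[e=a] σ[a>6](S))) → 1
  π[d](γ[a; SUM(e)→d]((R ⋈[e=a] σ[a>6](S)))) → 1

E1 and E2 produce the same multiset:
d
7

yes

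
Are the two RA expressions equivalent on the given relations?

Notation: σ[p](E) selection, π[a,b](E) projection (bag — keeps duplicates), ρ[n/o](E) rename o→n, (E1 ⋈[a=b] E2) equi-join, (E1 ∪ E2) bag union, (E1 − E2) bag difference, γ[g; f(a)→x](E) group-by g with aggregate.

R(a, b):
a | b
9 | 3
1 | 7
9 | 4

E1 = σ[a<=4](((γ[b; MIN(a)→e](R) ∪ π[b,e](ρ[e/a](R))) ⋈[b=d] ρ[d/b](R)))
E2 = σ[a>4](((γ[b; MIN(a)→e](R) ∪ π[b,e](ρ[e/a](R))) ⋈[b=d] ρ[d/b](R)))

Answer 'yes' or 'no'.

E1 per-node cardinality:
  R → 3
  γ[b; MIN(a)→e](R) → 3
  R → 3
  ρ[e/a](R) → 3
  π[b,e](ρ[e/a](R)) → 3
  (γ[b; MIN(a)→e](R) ∪ π[b,e](ρ[e/a](R))) → 6
  R → 3
  ρ[d/b](R) → 3
  ((γ[b; MIN(a)→e](R) ∪ π[b,e](ρ[e/a](R))) ⋈[b=d] ρ[d/b](R)) → 6
  σ[a<=4](((γ[b; MIN(a)→e](R) ∪ π[b,e](ρ[e/a](R))) ⋈[b=d] ρ[d/b](R))) → 2
E2 per-node cardinality:
  R → 3
  γ[b; MIN(a)→e](R) → 3
  R → 3
  ρ[e/a](R) → 3
  π[b,e](ρ[e/a](R)) → 3
  (γ[b; MIN(a)→e](R) ∪ π[b,e](ρ[e/a](R))) → 6
  R → 3
  ρ[d/b](R) → 3
  ((γ[b; MIN(a)→e](R) ∪ π[b,e](ρ[e/a](R))) ⋈[b=d] ρ[d/b](R)) → 6
  σ[a>4](((γ[b; MIN(a)→e](R) ∪ π[b,e](ρ[e/a](R))) ⋈[b=d] ρ[d/b](R))) → 4

E1 result:
b | e | a | d
7 | 1 | 1 | 7
7 | 1 | 1 | 7
E2 result:
b | e | a | d
3 | 9 | 9 | 3
3 | 9 | 9 | 3
4 | 9 | 9 | 4
4 | 9 | 9 | 4
Witness: (4, 9, 9, 4) appears 0× in E1 but 2× in E2.

no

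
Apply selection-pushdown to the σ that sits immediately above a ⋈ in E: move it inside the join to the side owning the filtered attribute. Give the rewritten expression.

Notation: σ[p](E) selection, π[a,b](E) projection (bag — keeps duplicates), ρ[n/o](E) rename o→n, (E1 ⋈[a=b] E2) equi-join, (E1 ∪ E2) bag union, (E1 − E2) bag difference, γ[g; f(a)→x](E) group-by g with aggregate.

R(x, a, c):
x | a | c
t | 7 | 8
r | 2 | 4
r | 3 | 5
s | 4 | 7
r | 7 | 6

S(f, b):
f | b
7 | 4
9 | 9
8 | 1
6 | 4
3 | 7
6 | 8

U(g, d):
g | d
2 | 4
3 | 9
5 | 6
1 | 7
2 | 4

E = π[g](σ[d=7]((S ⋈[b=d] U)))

σ filters on d, owned by the right side.
E' = π[g]((S ⋈[b=d] σ[d=7](U)))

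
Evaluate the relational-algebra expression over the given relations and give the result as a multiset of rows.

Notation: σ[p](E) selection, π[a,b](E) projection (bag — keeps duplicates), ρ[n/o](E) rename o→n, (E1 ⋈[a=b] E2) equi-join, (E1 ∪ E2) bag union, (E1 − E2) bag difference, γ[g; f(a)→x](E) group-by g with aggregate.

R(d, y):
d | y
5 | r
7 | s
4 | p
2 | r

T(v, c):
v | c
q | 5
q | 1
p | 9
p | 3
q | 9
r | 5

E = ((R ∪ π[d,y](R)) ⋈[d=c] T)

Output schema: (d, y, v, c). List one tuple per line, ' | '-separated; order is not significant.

Stepwise |·|:
  R → 4
  R → 4
  π[d,y](R) → 4
  (R ∪ π[d,y](R)) → 8
  T → 6
  ((R ∪ π[d,y](R)) ⋈[d=c] T) → 4

== RESULT ==
d | y | v | c
5 | r | q | 5
5 | r | q | 5
5 | r | r | 5
5 | r | r | 5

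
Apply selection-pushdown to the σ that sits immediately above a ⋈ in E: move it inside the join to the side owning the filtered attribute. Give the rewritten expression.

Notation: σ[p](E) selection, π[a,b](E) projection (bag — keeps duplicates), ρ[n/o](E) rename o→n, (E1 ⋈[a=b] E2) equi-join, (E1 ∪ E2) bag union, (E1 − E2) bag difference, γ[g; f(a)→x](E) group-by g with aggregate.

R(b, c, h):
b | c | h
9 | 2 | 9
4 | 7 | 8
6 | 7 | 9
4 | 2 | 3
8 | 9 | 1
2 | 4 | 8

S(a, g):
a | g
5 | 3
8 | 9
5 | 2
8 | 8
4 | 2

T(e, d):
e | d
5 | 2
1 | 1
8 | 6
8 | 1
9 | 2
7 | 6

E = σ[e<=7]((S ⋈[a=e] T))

σ filters on e, owned by the right side.
E' = (S ⋈[a=e] σ[e<=7](T))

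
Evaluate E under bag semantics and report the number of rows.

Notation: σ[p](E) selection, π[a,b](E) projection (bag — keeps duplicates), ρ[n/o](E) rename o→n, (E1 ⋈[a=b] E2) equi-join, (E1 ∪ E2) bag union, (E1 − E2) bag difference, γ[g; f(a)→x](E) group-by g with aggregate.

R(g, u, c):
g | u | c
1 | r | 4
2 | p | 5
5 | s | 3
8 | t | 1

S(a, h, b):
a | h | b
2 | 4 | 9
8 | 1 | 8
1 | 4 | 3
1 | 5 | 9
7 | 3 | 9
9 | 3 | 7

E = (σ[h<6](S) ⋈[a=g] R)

Per-node cardinality:
  S → 6
  σ[h<6](S) → 6
  R → 4
  (σ[h<6](S) ⋈[a=g] R) → 4

|E| = 4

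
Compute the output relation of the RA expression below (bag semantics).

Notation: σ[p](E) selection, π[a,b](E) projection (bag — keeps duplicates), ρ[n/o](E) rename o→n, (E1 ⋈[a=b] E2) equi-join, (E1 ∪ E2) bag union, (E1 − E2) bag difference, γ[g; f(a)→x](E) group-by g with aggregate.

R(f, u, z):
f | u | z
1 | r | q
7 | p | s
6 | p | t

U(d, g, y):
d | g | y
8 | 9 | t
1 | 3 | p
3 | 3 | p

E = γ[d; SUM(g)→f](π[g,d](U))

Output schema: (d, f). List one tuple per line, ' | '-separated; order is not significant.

Row counts bottom-up:
  U → 3
  π[g,d](U) → 3
  γ[d; SUM(g)→f](π[g,d](U)) → 3

== RESULT ==
d | f
1 | 3
3 | 3
8 | 9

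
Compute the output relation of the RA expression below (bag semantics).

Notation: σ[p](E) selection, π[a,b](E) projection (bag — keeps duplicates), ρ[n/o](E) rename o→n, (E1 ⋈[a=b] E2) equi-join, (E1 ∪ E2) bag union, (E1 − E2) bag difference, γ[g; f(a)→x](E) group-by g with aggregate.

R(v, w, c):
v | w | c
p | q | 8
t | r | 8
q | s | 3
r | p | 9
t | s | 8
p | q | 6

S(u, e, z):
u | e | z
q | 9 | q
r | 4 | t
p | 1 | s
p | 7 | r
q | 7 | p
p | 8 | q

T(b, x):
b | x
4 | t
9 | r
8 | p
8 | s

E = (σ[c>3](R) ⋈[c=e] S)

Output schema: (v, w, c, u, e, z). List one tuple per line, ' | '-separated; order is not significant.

Per-node cardinality:
  R → 6
  σ[c>3](R) → 5
  S → 6
  (σ[c>3](R) ⋈[c=e] S) → 4

== RESULT ==
v | w | c | u | e | z
p | q | 8 | p | 8 | q
r | p | 9 | q | 9 | q
t | r | 8 | p | 8 | q
t | s | 8 | p | 8 | q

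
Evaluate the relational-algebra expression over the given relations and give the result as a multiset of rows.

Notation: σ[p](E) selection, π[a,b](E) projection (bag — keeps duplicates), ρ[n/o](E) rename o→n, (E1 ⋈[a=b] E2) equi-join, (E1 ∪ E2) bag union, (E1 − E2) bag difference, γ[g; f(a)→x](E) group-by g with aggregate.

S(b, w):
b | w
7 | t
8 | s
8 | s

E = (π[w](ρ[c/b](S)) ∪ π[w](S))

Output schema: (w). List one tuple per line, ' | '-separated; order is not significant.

Stepwise |·|:
  S → 3
  ρ[c/b](S) → 3
  π[w](ρ[c/b](S)) → 3
  S → 3
  π[w](S) → 3
  (π[w](ρ[c/b](S)) ∪ π[w](S)) → 6

== RESULT ==
w
s
s
s
s
t
t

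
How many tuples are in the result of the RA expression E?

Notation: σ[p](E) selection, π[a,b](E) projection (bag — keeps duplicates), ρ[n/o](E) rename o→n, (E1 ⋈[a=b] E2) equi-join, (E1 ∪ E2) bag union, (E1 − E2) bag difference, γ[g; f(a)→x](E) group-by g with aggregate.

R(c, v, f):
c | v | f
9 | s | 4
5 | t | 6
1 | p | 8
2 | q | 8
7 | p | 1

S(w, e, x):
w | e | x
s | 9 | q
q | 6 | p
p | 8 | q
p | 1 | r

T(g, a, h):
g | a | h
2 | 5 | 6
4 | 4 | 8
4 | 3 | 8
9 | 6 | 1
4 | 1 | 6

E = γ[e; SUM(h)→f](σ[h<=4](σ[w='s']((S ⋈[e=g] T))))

Stepwise |·|:
  S → 4
  T → 5
  (S ⋈[e=g] T) → 1
  σ[w='s']((S ⋈[e=g] T)) → 1
  σ[h<=4](σ[w='s']((S ⋈[e=g] T))) → 1
  γ[e; SUM(h)→f](σ[h<=4](σ[w='s']((S ⋈[e=g] T)))) → 1

|E| = 1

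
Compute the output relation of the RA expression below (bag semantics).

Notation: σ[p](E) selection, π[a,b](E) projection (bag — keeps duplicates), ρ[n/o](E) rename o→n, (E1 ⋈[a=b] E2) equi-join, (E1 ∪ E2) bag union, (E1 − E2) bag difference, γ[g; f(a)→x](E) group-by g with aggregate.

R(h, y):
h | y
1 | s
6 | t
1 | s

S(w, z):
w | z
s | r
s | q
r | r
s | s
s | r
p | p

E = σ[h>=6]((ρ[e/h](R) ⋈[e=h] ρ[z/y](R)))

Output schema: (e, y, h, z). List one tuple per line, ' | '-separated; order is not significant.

Per-node cardinality:
  R → 3
  ρ[e/h](R) → 3
  R → 3
  ρ[z/y](R) → 3
  (ρ[e/h](R) ⋈[e=h] ρ[z/y](R)) → 5
  σ[h>=6]((ρ[e/h](R) ⋈[e=h] ρ[z/y](R))) → 1

== RESULT ==
e | y | h | z
6 | t | 6 | t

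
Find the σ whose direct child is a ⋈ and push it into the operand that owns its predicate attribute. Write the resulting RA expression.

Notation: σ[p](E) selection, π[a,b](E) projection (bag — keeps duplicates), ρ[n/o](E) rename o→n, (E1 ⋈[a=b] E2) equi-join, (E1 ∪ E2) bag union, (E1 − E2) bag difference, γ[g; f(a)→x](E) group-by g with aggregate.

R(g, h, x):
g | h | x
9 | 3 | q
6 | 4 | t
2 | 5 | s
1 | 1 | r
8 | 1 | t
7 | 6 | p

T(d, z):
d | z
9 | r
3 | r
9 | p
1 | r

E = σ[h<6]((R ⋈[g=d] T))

σ filters on h, owned by the left side.
E' = (σ[h<6](R) ⋈[g=d] T)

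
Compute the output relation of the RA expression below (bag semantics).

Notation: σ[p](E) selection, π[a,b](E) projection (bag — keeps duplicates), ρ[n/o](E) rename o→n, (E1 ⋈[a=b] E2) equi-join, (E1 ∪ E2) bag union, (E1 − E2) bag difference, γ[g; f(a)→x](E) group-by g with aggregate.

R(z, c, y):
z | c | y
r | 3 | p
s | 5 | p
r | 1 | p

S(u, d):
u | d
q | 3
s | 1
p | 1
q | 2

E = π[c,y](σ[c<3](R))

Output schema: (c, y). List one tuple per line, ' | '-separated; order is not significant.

Per-node cardinality:
  R → 3
  σ[c<3](R) → 1
  π[c,y](σ[c<3](R)) → 1

== RESULT ==
c | y
1 | p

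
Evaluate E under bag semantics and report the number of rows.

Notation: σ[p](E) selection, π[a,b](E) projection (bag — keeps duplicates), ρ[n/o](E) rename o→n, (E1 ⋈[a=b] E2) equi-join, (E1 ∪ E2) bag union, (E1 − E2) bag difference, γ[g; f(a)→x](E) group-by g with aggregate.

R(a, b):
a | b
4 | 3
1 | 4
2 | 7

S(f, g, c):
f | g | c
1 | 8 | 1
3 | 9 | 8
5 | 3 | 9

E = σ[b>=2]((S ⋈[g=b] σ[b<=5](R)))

Subexpression sizes:
  S → 3
  R → 3
  σ[b<=5](R) → 2
  (S ⋈[g=b] σ[b<=5](R)) → 1
  σ[b>=2]((S ⋈[g=b] σ[b<=5](R))) → 1

|E| = 1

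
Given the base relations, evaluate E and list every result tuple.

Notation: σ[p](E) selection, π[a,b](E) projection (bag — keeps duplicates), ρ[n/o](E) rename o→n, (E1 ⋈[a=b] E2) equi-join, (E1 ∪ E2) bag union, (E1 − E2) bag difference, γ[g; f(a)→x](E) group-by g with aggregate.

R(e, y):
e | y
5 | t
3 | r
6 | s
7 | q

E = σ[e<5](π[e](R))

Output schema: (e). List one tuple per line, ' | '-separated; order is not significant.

Row counts bottom-up:
  R → 4
  π[e](R) → 4
  σ[e<5](π[e](R)) → 1

== RESULT ==
e
3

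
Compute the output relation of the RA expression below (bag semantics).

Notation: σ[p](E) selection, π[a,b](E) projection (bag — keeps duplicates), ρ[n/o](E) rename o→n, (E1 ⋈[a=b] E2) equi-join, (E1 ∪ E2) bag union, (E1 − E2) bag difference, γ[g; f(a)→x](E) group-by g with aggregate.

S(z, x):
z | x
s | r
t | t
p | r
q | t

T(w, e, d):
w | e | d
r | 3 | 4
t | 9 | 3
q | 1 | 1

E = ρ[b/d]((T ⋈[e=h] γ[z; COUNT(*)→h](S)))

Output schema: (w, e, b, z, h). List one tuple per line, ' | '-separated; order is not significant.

Per-node cardinality:
  T → 3
  S → 4
  γ[z; COUNT(*)→h](S) → 4
  (T ⋈[e=h] γ[z; COUNT(*)→h](S)) → 4
  ρ[b/d]((T ⋈[e=h] γ[z; COUNT(*)→h](S))) → 4

== RESULT ==
w | e | b | z | h
q | 1 | 1 | p | 1
q | 1 | 1 | q | 1
q | 1 | 1 | s | 1
q | 1 | 1 | t | 1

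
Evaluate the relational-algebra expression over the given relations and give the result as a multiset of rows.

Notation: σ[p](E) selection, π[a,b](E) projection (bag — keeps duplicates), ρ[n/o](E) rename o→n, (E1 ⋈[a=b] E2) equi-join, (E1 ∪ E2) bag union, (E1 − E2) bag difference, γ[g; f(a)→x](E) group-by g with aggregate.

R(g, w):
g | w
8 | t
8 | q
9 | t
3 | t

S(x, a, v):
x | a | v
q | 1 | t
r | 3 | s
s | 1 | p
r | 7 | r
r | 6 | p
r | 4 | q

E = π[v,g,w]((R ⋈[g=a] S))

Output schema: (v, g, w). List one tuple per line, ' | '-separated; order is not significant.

Subexpression sizes:
  R → 4
  S → 6
  (R ⋈[g=a] S) → 1
  π[v,g,w]((R ⋈[g=a] S)) → 1

== RESULT ==
v | g | w
s | 3 | t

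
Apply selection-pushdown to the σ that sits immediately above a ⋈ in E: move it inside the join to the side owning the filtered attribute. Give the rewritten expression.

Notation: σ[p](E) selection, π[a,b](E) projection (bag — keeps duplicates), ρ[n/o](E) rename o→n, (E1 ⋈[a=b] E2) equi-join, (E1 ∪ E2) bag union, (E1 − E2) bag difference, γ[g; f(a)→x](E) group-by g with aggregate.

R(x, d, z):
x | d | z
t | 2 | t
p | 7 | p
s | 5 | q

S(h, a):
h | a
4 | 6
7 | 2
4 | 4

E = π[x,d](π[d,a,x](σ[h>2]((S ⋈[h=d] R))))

σ filters on h, owned by the left side.
E' = π[x,d](π[d,a,x]((σ[h>2](S) ⋈[h=d] R)))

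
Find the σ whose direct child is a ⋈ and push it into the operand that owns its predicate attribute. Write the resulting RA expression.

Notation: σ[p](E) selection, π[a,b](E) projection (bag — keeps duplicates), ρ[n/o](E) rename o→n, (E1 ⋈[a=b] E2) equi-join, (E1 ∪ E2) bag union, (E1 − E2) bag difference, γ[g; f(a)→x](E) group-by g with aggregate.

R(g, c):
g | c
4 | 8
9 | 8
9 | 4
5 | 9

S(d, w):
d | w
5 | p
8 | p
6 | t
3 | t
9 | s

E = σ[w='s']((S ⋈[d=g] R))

σ filters on w, owned by the left side.
E' = (σ[w='s'](S) ⋈[d=g] R)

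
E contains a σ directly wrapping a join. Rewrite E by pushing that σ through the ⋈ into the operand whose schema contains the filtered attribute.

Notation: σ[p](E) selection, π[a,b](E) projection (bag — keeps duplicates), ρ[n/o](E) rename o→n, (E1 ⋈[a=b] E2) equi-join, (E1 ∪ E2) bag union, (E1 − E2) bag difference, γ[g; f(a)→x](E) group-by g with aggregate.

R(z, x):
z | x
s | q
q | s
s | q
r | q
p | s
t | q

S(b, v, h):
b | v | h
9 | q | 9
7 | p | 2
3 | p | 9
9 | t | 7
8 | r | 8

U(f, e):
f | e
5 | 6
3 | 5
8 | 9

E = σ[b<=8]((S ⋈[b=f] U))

σ filters on b, owned by the left side.
E' = (σ[b<=8](S) ⋈[b=f] U)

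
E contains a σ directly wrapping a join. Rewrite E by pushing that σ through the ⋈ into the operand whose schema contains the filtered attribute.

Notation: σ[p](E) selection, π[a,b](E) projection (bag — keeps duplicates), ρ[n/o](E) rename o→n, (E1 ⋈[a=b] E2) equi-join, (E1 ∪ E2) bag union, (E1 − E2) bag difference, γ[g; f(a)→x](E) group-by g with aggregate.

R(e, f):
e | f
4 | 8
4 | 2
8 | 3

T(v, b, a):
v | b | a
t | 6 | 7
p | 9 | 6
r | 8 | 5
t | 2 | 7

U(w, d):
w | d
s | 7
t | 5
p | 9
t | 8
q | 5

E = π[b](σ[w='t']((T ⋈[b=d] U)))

σ filters on w, owned by the right side.
E' = π[b]((T ⋈[b=d] σ[w='t'](U)))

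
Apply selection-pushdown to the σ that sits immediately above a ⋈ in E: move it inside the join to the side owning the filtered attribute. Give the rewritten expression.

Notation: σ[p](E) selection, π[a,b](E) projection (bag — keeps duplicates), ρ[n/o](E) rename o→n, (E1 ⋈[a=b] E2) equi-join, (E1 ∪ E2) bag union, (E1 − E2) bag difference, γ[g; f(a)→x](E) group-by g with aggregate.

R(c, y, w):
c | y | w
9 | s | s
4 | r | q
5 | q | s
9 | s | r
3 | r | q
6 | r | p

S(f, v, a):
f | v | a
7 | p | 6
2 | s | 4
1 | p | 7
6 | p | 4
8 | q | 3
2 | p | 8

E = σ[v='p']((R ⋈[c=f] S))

σ filters on v, owned by the right side.
E' = (R ⋈[c=f] σ[v='p'](S))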